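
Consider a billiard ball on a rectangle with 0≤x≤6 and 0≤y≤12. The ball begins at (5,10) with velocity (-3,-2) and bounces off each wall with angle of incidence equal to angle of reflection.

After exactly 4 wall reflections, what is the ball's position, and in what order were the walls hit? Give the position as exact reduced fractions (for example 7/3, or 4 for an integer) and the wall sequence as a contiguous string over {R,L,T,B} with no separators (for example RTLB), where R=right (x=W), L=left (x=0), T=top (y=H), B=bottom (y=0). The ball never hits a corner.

1. t=5/3 → L at (0,20/3); v=(3,-2)
2. t=2 → R at (6,8/3); v=(-3,-2)
3. t=4/3 → B at (2,0); v=(-3,2)
4. t=2/3 → L at (0,4/3); v=(3,2)

Final position: (0,4/3)
Wall sequence: LRBL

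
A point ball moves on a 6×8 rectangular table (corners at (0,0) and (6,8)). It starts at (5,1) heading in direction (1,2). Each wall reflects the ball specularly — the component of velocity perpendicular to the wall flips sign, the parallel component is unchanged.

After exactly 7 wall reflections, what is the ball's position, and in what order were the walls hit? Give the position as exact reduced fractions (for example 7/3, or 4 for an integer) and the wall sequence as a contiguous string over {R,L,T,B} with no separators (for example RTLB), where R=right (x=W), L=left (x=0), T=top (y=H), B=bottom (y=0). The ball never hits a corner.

Final position: (7/2,0)
Wall sequence: RTLBTRB

1. t=1 → R at (6,3); v=(-1,2)
2. t=5/2 → T at (7/2,8); v=(-1,-2)
3. t=7/2 → L at (0,1); v=(1,-2)
4. t=1/2 → B at (1/2,0); v=(1,2)
5. t=4 → T at (9/2,8); v=(1,-2)
6. t=3/2 → R at (6,5); v=(-1,-2)
7. t=5/2 → B at (7/2,0); v=(-1,2)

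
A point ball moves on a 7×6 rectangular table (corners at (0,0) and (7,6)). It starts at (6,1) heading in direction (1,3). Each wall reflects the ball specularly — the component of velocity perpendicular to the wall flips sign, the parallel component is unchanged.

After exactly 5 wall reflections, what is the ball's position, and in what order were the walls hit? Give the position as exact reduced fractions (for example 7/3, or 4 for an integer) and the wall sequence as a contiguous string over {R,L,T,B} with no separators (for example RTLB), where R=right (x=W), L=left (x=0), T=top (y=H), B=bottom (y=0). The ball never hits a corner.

Final position: (1/3,0)
Wall sequence: RTBTB

1. t=1 → R at (7,4); v=(-1,3)
2. t=2/3 → T at (19/3,6); v=(-1,-3)
3. t=2 → B at (13/3,0); v=(-1,3)
4. t=2 → T at (7/3,6); v=(-1,-3)
5. t=2 → B at (1/3,0); v=(-1,3)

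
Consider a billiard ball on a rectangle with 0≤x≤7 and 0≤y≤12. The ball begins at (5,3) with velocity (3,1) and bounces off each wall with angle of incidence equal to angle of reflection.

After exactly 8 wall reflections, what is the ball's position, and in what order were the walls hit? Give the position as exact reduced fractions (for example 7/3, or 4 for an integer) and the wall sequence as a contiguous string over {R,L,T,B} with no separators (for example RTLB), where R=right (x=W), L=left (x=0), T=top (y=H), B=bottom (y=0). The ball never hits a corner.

Final position: (7,19/3)
Wall sequence: RLRLTRLR

1. t=2/3 → R at (7,11/3); v=(-3,1)
2. t=7/3 → L at (0,6); v=(3,1)
3. t=7/3 → R at (7,25/3); v=(-3,1)
4. t=7/3 → L at (0,32/3); v=(3,1)
5. t=4/3 → T at (4,12); v=(3,-1)
6. t=1 → R at (7,11); v=(-3,-1)
7. t=7/3 → L at (0,26/3); v=(3,-1)
8. t=7/3 → R at (7,19/3); v=(-3,-1)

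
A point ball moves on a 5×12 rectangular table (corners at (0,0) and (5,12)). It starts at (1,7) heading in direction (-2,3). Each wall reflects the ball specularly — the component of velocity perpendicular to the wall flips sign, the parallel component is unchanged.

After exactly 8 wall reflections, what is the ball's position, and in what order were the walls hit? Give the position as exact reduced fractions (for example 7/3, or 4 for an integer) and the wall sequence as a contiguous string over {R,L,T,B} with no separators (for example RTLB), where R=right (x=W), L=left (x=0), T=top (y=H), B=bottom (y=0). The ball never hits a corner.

1. t=1/2 → L at (0,17/2); v=(2,3)
2. t=7/6 → T at (7/3,12); v=(2,-3)
3. t=4/3 → R at (5,8); v=(-2,-3)
4. t=5/2 → L at (0,1/2); v=(2,-3)
5. t=1/6 → B at (1/3,0); v=(2,3)
6. t=7/3 → R at (5,7); v=(-2,3)
7. t=5/3 → T at (5/3,12); v=(-2,-3)
8. t=5/6 → L at (0,19/2); v=(2,-3)

Final position: (0,19/2)
Wall sequence: LTRLBRTL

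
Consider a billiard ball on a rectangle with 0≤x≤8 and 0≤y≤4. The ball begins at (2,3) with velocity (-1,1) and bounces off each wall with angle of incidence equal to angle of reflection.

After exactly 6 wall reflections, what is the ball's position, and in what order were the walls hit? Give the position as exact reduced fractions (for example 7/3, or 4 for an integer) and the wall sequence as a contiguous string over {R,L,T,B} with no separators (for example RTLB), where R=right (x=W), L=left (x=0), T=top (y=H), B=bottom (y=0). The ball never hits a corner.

Final position: (5,0)
Wall sequence: TLBTRB

1. t=1 → T at (1,4); v=(-1,-1)
2. t=1 → L at (0,3); v=(1,-1)
3. t=3 → B at (3,0); v=(1,1)
4. t=4 → T at (7,4); v=(1,-1)
5. t=1 → R at (8,3); v=(-1,-1)
6. t=3 → B at (5,0); v=(-1,1)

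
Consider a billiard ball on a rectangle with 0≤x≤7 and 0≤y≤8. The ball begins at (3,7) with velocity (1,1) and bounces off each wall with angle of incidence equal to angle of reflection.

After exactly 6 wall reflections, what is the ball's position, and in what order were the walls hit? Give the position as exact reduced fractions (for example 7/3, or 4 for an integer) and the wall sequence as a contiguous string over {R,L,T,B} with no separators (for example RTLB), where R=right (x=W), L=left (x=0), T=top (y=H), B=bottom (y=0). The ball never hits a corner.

Final position: (7,7)
Wall sequence: TRBLTR

1. t=1 → T at (4,8); v=(1,-1)
2. t=3 → R at (7,5); v=(-1,-1)
3. t=5 → B at (2,0); v=(-1,1)
4. t=2 → L at (0,2); v=(1,1)
5. t=6 → T at (6,8); v=(1,-1)
6. t=1 → R at (7,7); v=(-1,-1)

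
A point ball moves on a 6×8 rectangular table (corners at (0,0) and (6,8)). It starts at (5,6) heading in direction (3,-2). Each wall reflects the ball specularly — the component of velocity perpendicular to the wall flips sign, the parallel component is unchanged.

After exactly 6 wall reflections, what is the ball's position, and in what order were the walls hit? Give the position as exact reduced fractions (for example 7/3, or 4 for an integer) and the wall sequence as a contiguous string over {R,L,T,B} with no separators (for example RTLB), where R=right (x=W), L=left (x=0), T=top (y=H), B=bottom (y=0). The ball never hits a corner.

1. t=1/3 → R at (6,16/3); v=(-3,-2)
2. t=2 → L at (0,4/3); v=(3,-2)
3. t=2/3 → B at (2,0); v=(3,2)
4. t=4/3 → R at (6,8/3); v=(-3,2)
5. t=2 → L at (0,20/3); v=(3,2)
6. t=2/3 → T at (2,8); v=(3,-2)

Final position: (2,8)
Wall sequence: RLBRLT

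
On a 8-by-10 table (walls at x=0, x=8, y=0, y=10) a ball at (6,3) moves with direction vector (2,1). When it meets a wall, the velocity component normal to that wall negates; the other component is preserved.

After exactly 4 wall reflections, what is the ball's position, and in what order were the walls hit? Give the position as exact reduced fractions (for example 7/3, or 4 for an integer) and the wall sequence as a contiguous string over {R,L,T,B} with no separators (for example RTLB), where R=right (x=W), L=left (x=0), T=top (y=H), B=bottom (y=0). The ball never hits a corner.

Final position: (8,8)
Wall sequence: RLTR

1. t=1 → R at (8,4); v=(-2,1)
2. t=4 → L at (0,8); v=(2,1)
3. t=2 → T at (4,10); v=(2,-1)
4. t=2 → R at (8,8); v=(-2,-1)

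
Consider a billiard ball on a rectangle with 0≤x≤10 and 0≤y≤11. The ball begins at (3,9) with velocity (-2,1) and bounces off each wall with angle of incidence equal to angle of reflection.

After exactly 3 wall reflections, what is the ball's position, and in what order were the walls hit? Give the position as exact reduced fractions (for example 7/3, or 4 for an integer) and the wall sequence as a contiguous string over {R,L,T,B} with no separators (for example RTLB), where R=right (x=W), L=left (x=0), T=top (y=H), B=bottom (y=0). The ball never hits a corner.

1. t=3/2 → L at (0,21/2); v=(2,1)
2. t=1/2 → T at (1,11); v=(2,-1)
3. t=9/2 → R at (10,13/2); v=(-2,-1)

Final position: (10,13/2)
Wall sequence: LTR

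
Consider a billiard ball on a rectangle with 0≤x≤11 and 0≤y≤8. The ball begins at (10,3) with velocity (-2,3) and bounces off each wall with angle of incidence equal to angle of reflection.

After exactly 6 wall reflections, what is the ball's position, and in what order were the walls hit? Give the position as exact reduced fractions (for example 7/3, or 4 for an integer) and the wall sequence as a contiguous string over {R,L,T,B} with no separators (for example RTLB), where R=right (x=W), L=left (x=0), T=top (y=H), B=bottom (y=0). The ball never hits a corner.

1. t=5/3 → T at (20/3,8); v=(-2,-3)
2. t=8/3 → B at (4/3,0); v=(-2,3)
3. t=2/3 → L at (0,2); v=(2,3)
4. t=2 → T at (4,8); v=(2,-3)
5. t=8/3 → B at (28/3,0); v=(2,3)
6. t=5/6 → R at (11,5/2); v=(-2,3)

Final position: (11,5/2)
Wall sequence: TBLTBR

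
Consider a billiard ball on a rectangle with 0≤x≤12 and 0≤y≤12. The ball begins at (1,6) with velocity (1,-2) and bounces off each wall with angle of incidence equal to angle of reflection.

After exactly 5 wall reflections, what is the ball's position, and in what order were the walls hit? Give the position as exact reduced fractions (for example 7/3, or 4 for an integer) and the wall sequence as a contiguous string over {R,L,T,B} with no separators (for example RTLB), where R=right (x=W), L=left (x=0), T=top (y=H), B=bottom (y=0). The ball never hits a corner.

1. t=3 → B at (4,0); v=(1,2)
2. t=6 → T at (10,12); v=(1,-2)
3. t=2 → R at (12,8); v=(-1,-2)
4. t=4 → B at (8,0); v=(-1,2)
5. t=6 → T at (2,12); v=(-1,-2)

Final position: (2,12)
Wall sequence: BTRBT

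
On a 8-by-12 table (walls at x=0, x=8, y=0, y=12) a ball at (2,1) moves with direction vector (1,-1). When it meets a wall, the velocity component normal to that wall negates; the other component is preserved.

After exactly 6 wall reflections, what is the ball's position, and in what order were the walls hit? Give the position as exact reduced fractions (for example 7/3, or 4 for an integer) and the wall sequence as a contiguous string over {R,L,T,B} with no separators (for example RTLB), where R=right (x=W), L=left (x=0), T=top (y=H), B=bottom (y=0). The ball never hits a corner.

Final position: (5,0)
Wall sequence: BRTLRB

1. t=1 → B at (3,0); v=(1,1)
2. t=5 → R at (8,5); v=(-1,1)
3. t=7 → T at (1,12); v=(-1,-1)
4. t=1 → L at (0,11); v=(1,-1)
5. t=8 → R at (8,3); v=(-1,-1)
6. t=3 → B at (5,0); v=(-1,1)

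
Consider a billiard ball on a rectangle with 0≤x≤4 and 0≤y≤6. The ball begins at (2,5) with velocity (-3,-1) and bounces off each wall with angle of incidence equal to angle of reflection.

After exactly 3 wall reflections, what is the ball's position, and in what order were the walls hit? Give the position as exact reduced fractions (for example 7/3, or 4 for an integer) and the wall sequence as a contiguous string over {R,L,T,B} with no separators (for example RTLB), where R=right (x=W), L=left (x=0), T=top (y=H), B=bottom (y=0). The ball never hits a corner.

Final position: (0,5/3)
Wall sequence: LRL

1. t=2/3 → L at (0,13/3); v=(3,-1)
2. t=4/3 → R at (4,3); v=(-3,-1)
3. t=4/3 → L at (0,5/3); v=(3,-1)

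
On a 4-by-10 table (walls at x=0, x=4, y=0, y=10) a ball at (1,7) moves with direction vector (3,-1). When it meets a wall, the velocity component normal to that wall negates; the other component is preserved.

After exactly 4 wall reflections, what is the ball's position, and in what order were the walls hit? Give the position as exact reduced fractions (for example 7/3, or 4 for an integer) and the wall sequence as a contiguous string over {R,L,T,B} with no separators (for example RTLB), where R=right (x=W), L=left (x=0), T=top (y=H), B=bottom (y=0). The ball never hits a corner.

Final position: (0,2)
Wall sequence: RLRL

1. t=1 → R at (4,6); v=(-3,-1)
2. t=4/3 → L at (0,14/3); v=(3,-1)
3. t=4/3 → R at (4,10/3); v=(-3,-1)
4. t=4/3 → L at (0,2); v=(3,-1)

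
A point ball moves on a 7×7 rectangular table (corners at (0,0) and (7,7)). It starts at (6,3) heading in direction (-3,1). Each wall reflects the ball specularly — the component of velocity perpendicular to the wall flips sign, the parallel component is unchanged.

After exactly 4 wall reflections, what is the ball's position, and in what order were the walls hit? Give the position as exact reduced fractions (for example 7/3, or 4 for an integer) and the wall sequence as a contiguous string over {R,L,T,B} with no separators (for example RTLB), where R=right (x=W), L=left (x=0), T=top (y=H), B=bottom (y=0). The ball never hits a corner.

1. t=2 → L at (0,5); v=(3,1)
2. t=2 → T at (6,7); v=(3,-1)
3. t=1/3 → R at (7,20/3); v=(-3,-1)
4. t=7/3 → L at (0,13/3); v=(3,-1)

Final position: (0,13/3)
Wall sequence: LTRL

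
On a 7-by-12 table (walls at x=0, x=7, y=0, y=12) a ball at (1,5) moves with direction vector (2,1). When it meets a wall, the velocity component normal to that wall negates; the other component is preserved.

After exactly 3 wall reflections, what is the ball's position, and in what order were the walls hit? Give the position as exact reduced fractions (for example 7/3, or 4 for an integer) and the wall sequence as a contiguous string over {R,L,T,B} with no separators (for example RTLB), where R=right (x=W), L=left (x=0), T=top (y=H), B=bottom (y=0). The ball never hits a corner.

Final position: (1,12)
Wall sequence: RLT

1. t=3 → R at (7,8); v=(-2,1)
2. t=7/2 → L at (0,23/2); v=(2,1)
3. t=1/2 → T at (1,12); v=(2,-1)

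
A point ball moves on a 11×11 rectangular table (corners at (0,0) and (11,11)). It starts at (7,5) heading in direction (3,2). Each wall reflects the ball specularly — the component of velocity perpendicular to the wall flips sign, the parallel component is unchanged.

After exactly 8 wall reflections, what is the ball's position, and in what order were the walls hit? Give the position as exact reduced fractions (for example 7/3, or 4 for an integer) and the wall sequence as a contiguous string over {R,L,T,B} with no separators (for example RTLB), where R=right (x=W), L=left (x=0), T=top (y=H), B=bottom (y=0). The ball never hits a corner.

1. t=4/3 → R at (11,23/3); v=(-3,2)
2. t=5/3 → T at (6,11); v=(-3,-2)
3. t=2 → L at (0,7); v=(3,-2)
4. t=7/2 → B at (21/2,0); v=(3,2)
5. t=1/6 → R at (11,1/3); v=(-3,2)
6. t=11/3 → L at (0,23/3); v=(3,2)
7. t=5/3 → T at (5,11); v=(3,-2)
8. t=2 → R at (11,7); v=(-3,-2)

Final position: (11,7)
Wall sequence: RTLBRLTR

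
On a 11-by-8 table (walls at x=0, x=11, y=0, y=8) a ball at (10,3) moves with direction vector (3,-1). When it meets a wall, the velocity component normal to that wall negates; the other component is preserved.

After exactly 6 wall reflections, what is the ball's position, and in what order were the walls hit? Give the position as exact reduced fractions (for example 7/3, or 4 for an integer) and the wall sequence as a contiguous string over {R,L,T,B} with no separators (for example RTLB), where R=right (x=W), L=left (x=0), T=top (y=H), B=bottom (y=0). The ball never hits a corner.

1. t=1/3 → R at (11,8/3); v=(-3,-1)
2. t=8/3 → B at (3,0); v=(-3,1)
3. t=1 → L at (0,1); v=(3,1)
4. t=11/3 → R at (11,14/3); v=(-3,1)
5. t=10/3 → T at (1,8); v=(-3,-1)
6. t=1/3 → L at (0,23/3); v=(3,-1)

Final position: (0,23/3)
Wall sequence: RBLRTL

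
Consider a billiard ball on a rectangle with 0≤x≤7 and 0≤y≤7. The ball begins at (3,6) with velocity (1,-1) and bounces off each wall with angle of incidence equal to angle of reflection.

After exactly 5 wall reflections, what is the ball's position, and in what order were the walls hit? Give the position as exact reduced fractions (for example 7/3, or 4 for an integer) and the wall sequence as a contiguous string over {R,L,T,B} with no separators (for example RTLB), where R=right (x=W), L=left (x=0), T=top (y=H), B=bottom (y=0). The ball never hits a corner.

Final position: (7,2)
Wall sequence: RBLTR

1. t=4 → R at (7,2); v=(-1,-1)
2. t=2 → B at (5,0); v=(-1,1)
3. t=5 → L at (0,5); v=(1,1)
4. t=2 → T at (2,7); v=(1,-1)
5. t=5 → R at (7,2); v=(-1,-1)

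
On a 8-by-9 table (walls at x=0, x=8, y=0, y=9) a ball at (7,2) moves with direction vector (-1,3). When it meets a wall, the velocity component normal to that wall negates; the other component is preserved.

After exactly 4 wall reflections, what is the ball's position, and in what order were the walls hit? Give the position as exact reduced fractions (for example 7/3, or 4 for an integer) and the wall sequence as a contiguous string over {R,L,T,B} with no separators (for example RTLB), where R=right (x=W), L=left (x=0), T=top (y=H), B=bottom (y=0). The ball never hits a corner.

1. t=7/3 → T at (14/3,9); v=(-1,-3)
2. t=3 → B at (5/3,0); v=(-1,3)
3. t=5/3 → L at (0,5); v=(1,3)
4. t=4/3 → T at (4/3,9); v=(1,-3)

Final position: (4/3,9)
Wall sequence: TBLT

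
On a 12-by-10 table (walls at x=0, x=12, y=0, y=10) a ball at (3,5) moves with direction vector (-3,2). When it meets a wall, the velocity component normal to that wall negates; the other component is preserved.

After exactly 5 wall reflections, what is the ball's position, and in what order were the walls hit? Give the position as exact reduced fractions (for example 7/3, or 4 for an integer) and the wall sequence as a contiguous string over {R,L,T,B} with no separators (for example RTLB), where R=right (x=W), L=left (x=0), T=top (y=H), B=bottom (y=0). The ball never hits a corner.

1. t=1 → L at (0,7); v=(3,2)
2. t=3/2 → T at (9/2,10); v=(3,-2)
3. t=5/2 → R at (12,5); v=(-3,-2)
4. t=5/2 → B at (9/2,0); v=(-3,2)
5. t=3/2 → L at (0,3); v=(3,2)

Final position: (0,3)
Wall sequence: LTRBL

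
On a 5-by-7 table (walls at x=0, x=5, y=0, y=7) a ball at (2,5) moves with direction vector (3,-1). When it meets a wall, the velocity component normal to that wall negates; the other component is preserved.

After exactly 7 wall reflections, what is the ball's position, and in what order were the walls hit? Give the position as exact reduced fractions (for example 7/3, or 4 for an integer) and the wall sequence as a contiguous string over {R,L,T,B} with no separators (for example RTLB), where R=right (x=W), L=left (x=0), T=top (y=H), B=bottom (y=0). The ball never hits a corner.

Final position: (0,13/3)
Wall sequence: RLRBLRL

1. t=1 → R at (5,4); v=(-3,-1)
2. t=5/3 → L at (0,7/3); v=(3,-1)
3. t=5/3 → R at (5,2/3); v=(-3,-1)
4. t=2/3 → B at (3,0); v=(-3,1)
5. t=1 → L at (0,1); v=(3,1)
6. t=5/3 → R at (5,8/3); v=(-3,1)
7. t=5/3 → L at (0,13/3); v=(3,1)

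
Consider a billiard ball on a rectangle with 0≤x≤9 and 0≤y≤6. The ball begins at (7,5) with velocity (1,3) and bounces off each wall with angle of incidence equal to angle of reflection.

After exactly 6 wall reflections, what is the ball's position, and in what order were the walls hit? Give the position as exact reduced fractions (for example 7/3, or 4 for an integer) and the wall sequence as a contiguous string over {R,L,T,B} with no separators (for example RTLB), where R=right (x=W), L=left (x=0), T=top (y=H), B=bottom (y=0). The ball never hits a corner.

Final position: (8/3,6)
Wall sequence: TRBTBT

1. t=1/3 → T at (22/3,6); v=(1,-3)
2. t=5/3 → R at (9,1); v=(-1,-3)
3. t=1/3 → B at (26/3,0); v=(-1,3)
4. t=2 → T at (20/3,6); v=(-1,-3)
5. t=2 → B at (14/3,0); v=(-1,3)
6. t=2 → T at (8/3,6); v=(-1,-3)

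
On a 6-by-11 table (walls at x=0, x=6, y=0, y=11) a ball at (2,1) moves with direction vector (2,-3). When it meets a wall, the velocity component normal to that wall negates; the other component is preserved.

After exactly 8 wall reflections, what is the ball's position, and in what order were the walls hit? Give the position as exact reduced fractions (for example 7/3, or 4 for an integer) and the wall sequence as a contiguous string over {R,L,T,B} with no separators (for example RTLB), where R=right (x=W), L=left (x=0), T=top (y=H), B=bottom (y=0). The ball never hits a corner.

1. t=1/3 → B at (8/3,0); v=(2,3)
2. t=5/3 → R at (6,5); v=(-2,3)
3. t=2 → T at (2,11); v=(-2,-3)
4. t=1 → L at (0,8); v=(2,-3)
5. t=8/3 → B at (16/3,0); v=(2,3)
6. t=1/3 → R at (6,1); v=(-2,3)
7. t=3 → L at (0,10); v=(2,3)
8. t=1/3 → T at (2/3,11); v=(2,-3)

Final position: (2/3,11)
Wall sequence: BRTLBRLT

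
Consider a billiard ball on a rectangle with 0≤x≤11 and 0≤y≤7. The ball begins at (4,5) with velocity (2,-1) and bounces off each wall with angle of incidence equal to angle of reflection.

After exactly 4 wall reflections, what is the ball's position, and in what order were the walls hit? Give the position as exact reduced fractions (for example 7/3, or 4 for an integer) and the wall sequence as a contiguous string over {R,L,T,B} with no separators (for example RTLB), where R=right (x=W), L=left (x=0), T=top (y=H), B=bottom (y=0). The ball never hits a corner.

1. t=7/2 → R at (11,3/2); v=(-2,-1)
2. t=3/2 → B at (8,0); v=(-2,1)
3. t=4 → L at (0,4); v=(2,1)
4. t=3 → T at (6,7); v=(2,-1)

Final position: (6,7)
Wall sequence: RBLT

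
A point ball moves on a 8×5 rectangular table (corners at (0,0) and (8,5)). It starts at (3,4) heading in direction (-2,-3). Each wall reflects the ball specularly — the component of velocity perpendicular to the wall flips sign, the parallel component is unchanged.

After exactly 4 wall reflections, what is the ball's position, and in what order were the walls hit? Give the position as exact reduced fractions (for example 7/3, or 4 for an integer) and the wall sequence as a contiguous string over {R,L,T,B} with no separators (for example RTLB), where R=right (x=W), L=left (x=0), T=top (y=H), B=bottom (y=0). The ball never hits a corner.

Final position: (19/3,0)
Wall sequence: BLTB

1. t=4/3 → B at (1/3,0); v=(-2,3)
2. t=1/6 → L at (0,1/2); v=(2,3)
3. t=3/2 → T at (3,5); v=(2,-3)
4. t=5/3 → B at (19/3,0); v=(2,3)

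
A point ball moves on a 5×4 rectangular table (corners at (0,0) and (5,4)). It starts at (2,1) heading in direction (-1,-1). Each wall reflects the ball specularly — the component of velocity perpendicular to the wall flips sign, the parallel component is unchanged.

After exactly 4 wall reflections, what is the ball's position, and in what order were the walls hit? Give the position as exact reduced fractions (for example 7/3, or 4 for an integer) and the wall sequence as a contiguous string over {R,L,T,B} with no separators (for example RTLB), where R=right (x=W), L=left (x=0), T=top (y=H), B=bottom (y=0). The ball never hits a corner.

Final position: (5,2)
Wall sequence: BLTR

1. t=1 → B at (1,0); v=(-1,1)
2. t=1 → L at (0,1); v=(1,1)
3. t=3 → T at (3,4); v=(1,-1)
4. t=2 → R at (5,2); v=(-1,-1)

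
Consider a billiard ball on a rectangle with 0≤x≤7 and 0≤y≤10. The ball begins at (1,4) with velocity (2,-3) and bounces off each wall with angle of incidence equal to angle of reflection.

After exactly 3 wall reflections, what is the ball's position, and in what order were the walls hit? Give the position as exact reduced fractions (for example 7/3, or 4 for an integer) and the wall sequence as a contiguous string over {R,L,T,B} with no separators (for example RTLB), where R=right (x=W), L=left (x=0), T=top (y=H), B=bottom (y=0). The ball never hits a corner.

Final position: (11/3,10)
Wall sequence: BRT

1. t=4/3 → B at (11/3,0); v=(2,3)
2. t=5/3 → R at (7,5); v=(-2,3)
3. t=5/3 → T at (11/3,10); v=(-2,-3)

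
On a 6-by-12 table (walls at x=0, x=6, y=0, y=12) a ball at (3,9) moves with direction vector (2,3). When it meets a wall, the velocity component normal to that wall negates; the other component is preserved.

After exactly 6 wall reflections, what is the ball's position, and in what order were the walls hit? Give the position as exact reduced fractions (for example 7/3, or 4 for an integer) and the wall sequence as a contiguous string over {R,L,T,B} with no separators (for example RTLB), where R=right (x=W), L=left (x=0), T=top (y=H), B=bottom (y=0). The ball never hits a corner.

1. t=1 → T at (5,12); v=(2,-3)
2. t=1/2 → R at (6,21/2); v=(-2,-3)
3. t=3 → L at (0,3/2); v=(2,-3)
4. t=1/2 → B at (1,0); v=(2,3)
5. t=5/2 → R at (6,15/2); v=(-2,3)
6. t=3/2 → T at (3,12); v=(-2,-3)

Final position: (3,12)
Wall sequence: TRLBRT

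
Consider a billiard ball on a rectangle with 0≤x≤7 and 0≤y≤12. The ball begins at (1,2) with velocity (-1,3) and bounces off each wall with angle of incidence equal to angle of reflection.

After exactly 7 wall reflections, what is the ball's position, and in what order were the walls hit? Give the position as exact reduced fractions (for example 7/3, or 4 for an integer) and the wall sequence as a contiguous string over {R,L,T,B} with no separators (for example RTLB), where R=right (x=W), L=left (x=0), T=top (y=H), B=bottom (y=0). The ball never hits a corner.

Final position: (1/3,0)
Wall sequence: LTBRTLB

1. t=1 → L at (0,5); v=(1,3)
2. t=7/3 → T at (7/3,12); v=(1,-3)
3. t=4 → B at (19/3,0); v=(1,3)
4. t=2/3 → R at (7,2); v=(-1,3)
5. t=10/3 → T at (11/3,12); v=(-1,-3)
6. t=11/3 → L at (0,1); v=(1,-3)
7. t=1/3 → B at (1/3,0); v=(1,3)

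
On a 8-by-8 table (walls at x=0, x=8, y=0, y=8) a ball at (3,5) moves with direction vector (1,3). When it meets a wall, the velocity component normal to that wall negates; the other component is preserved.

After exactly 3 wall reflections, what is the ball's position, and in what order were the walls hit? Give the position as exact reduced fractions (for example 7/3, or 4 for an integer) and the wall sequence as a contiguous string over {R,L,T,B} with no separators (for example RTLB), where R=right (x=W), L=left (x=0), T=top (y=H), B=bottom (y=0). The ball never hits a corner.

1. t=1 → T at (4,8); v=(1,-3)
2. t=8/3 → B at (20/3,0); v=(1,3)
3. t=4/3 → R at (8,4); v=(-1,3)

Final position: (8,4)
Wall sequence: TBR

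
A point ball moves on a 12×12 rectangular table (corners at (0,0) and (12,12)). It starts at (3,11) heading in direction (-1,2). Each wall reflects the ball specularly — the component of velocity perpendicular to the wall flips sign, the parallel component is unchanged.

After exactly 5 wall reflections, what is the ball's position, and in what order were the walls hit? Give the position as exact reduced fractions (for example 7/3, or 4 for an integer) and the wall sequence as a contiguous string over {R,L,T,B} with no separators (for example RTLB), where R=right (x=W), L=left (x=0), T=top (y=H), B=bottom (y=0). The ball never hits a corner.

1. t=1/2 → T at (5/2,12); v=(-1,-2)
2. t=5/2 → L at (0,7); v=(1,-2)
3. t=7/2 → B at (7/2,0); v=(1,2)
4. t=6 → T at (19/2,12); v=(1,-2)
5. t=5/2 → R at (12,7); v=(-1,-2)

Final position: (12,7)
Wall sequence: TLBTR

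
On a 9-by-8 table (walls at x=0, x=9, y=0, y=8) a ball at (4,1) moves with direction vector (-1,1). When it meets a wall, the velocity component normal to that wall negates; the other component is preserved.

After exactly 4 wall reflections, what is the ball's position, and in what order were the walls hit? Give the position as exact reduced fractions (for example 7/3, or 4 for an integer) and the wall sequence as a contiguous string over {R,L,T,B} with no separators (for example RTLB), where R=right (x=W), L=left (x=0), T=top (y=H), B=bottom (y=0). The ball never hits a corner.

1. t=4 → L at (0,5); v=(1,1)
2. t=3 → T at (3,8); v=(1,-1)
3. t=6 → R at (9,2); v=(-1,-1)
4. t=2 → B at (7,0); v=(-1,1)

Final position: (7,0)
Wall sequence: LTRB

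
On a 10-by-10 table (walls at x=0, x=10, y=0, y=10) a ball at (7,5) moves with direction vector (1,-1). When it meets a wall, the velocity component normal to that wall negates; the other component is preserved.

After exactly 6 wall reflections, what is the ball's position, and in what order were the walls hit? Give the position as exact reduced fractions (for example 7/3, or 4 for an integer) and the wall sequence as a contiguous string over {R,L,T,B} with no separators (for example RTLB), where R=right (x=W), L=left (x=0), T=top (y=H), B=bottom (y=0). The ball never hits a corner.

1. t=3 → R at (10,2); v=(-1,-1)
2. t=2 → B at (8,0); v=(-1,1)
3. t=8 → L at (0,8); v=(1,1)
4. t=2 → T at (2,10); v=(1,-1)
5. t=8 → R at (10,2); v=(-1,-1)
6. t=2 → B at (8,0); v=(-1,1)

Final position: (8,0)
Wall sequence: RBLTRB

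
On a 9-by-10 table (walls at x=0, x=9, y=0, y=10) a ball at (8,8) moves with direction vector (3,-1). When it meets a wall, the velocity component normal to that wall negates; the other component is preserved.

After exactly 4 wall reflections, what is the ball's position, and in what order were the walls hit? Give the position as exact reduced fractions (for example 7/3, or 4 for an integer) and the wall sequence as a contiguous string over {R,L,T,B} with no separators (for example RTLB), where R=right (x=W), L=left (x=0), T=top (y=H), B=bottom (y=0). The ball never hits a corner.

Final position: (4,0)
Wall sequence: RLRB

1. t=1/3 → R at (9,23/3); v=(-3,-1)
2. t=3 → L at (0,14/3); v=(3,-1)
3. t=3 → R at (9,5/3); v=(-3,-1)
4. t=5/3 → B at (4,0); v=(-3,1)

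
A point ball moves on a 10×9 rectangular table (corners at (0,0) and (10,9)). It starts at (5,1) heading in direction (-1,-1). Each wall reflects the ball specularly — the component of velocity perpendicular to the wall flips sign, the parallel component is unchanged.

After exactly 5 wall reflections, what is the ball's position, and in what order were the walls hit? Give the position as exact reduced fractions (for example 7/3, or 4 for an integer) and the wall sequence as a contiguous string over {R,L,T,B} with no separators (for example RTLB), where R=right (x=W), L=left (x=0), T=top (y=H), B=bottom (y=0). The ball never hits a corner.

Final position: (6,0)
Wall sequence: BLTRB

1. t=1 → B at (4,0); v=(-1,1)
2. t=4 → L at (0,4); v=(1,1)
3. t=5 → T at (5,9); v=(1,-1)
4. t=5 → R at (10,4); v=(-1,-1)
5. t=4 → B at (6,0); v=(-1,1)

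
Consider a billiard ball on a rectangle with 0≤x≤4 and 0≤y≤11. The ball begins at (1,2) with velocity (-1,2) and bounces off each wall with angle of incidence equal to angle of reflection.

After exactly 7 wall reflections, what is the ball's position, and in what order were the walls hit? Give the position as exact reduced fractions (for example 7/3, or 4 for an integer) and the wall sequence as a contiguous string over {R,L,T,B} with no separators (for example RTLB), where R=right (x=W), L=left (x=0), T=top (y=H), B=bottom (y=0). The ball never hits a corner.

Final position: (3/2,11)
Wall sequence: LTRLBRT

1. t=1 → L at (0,4); v=(1,2)
2. t=7/2 → T at (7/2,11); v=(1,-2)
3. t=1/2 → R at (4,10); v=(-1,-2)
4. t=4 → L at (0,2); v=(1,-2)
5. t=1 → B at (1,0); v=(1,2)
6. t=3 → R at (4,6); v=(-1,2)
7. t=5/2 → T at (3/2,11); v=(-1,-2)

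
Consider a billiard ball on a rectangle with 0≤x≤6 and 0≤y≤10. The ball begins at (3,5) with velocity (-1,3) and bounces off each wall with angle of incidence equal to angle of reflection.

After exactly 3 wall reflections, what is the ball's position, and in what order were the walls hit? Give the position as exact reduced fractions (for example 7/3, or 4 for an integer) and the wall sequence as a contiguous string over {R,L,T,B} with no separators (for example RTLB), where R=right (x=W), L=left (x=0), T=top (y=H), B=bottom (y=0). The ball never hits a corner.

1. t=5/3 → T at (4/3,10); v=(-1,-3)
2. t=4/3 → L at (0,6); v=(1,-3)
3. t=2 → B at (2,0); v=(1,3)

Final position: (2,0)
Wall sequence: TLB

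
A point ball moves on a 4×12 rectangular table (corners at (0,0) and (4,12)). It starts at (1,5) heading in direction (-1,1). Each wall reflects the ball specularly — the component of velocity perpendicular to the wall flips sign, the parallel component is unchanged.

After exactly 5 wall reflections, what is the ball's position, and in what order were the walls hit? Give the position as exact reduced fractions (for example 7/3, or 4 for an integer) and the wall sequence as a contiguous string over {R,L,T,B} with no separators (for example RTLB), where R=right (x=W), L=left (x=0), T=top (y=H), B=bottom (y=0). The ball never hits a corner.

1. t=1 → L at (0,6); v=(1,1)
2. t=4 → R at (4,10); v=(-1,1)
3. t=2 → T at (2,12); v=(-1,-1)
4. t=2 → L at (0,10); v=(1,-1)
5. t=4 → R at (4,6); v=(-1,-1)

Final position: (4,6)
Wall sequence: LRTLR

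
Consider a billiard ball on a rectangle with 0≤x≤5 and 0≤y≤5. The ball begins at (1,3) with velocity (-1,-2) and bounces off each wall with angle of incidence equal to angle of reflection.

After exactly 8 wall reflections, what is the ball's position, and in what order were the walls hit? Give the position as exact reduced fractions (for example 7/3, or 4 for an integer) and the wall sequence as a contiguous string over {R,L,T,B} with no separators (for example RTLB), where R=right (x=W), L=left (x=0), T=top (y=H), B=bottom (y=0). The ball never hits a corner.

1. t=1 → L at (0,1); v=(1,-2)
2. t=1/2 → B at (1/2,0); v=(1,2)
3. t=5/2 → T at (3,5); v=(1,-2)
4. t=2 → R at (5,1); v=(-1,-2)
5. t=1/2 → B at (9/2,0); v=(-1,2)
6. t=5/2 → T at (2,5); v=(-1,-2)
7. t=2 → L at (0,1); v=(1,-2)
8. t=1/2 → B at (1/2,0); v=(1,2)

Final position: (1/2,0)
Wall sequence: LBTRBTLB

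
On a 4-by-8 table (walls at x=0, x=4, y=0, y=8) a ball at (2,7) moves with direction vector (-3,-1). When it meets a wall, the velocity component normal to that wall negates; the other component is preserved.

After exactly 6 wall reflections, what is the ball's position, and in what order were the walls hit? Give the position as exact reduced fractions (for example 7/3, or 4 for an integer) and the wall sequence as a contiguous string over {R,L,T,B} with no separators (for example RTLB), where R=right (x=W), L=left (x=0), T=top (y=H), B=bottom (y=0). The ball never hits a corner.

1. t=2/3 → L at (0,19/3); v=(3,-1)
2. t=4/3 → R at (4,5); v=(-3,-1)
3. t=4/3 → L at (0,11/3); v=(3,-1)
4. t=4/3 → R at (4,7/3); v=(-3,-1)
5. t=4/3 → L at (0,1); v=(3,-1)
6. t=1 → B at (3,0); v=(3,1)

Final position: (3,0)
Wall sequence: LRLRLB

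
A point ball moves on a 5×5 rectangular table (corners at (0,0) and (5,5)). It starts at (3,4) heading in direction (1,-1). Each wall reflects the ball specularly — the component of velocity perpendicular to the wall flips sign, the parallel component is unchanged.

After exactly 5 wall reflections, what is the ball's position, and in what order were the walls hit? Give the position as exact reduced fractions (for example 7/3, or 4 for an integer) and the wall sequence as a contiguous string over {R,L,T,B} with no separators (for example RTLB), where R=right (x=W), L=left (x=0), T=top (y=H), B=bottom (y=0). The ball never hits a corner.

1. t=2 → R at (5,2); v=(-1,-1)
2. t=2 → B at (3,0); v=(-1,1)
3. t=3 → L at (0,3); v=(1,1)
4. t=2 → T at (2,5); v=(1,-1)
5. t=3 → R at (5,2); v=(-1,-1)

Final position: (5,2)
Wall sequence: RBLTR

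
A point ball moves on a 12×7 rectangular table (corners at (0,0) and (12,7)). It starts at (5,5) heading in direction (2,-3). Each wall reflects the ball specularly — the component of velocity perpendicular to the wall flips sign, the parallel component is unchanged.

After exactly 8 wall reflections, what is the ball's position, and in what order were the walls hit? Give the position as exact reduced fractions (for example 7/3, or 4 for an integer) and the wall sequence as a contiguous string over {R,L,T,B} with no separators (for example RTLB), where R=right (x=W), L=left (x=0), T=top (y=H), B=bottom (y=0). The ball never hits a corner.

Final position: (23/3,7)
Wall sequence: BRTBTLBT

1. t=5/3 → B at (25/3,0); v=(2,3)
2. t=11/6 → R at (12,11/2); v=(-2,3)
3. t=1/2 → T at (11,7); v=(-2,-3)
4. t=7/3 → B at (19/3,0); v=(-2,3)
5. t=7/3 → T at (5/3,7); v=(-2,-3)
6. t=5/6 → L at (0,9/2); v=(2,-3)
7. t=3/2 → B at (3,0); v=(2,3)
8. t=7/3 → T at (23/3,7); v=(2,-3)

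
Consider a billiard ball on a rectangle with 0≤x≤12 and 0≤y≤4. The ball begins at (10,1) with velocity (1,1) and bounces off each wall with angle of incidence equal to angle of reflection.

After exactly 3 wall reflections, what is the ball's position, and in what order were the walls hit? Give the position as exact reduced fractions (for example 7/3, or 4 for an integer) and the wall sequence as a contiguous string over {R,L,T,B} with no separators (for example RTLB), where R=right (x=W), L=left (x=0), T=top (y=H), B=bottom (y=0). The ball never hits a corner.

1. t=2 → R at (12,3); v=(-1,1)
2. t=1 → T at (11,4); v=(-1,-1)
3. t=4 → B at (7,0); v=(-1,1)

Final position: (7,0)
Wall sequence: RTB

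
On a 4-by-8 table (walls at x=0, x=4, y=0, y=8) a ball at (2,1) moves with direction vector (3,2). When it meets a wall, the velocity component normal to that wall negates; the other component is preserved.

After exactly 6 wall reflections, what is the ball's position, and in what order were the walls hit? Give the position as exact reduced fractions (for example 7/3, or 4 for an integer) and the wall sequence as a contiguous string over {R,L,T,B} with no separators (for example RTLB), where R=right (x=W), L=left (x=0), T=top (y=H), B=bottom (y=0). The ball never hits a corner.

1. t=2/3 → R at (4,7/3); v=(-3,2)
2. t=4/3 → L at (0,5); v=(3,2)
3. t=4/3 → R at (4,23/3); v=(-3,2)
4. t=1/6 → T at (7/2,8); v=(-3,-2)
5. t=7/6 → L at (0,17/3); v=(3,-2)
6. t=4/3 → R at (4,3); v=(-3,-2)

Final position: (4,3)
Wall sequence: RLRTLR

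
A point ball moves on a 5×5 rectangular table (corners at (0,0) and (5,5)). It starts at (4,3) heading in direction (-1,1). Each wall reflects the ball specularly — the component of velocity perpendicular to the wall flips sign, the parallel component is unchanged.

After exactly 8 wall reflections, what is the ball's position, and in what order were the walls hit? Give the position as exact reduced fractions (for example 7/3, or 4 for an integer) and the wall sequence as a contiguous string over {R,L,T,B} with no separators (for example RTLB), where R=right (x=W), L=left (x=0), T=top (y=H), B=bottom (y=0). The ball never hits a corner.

Final position: (5,2)
Wall sequence: TLBRTLBR

1. t=2 → T at (2,5); v=(-1,-1)
2. t=2 → L at (0,3); v=(1,-1)
3. t=3 → B at (3,0); v=(1,1)
4. t=2 → R at (5,2); v=(-1,1)
5. t=3 → T at (2,5); v=(-1,-1)
6. t=2 → L at (0,3); v=(1,-1)
7. t=3 → B at (3,0); v=(1,1)
8. t=2 → R at (5,2); v=(-1,1)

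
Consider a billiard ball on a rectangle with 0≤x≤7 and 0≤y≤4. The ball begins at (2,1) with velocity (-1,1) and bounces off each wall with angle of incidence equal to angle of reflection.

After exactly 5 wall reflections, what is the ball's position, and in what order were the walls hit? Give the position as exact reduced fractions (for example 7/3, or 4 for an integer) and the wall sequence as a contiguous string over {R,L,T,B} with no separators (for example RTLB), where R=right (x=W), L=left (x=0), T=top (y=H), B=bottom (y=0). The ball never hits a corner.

1. t=2 → L at (0,3); v=(1,1)
2. t=1 → T at (1,4); v=(1,-1)
3. t=4 → B at (5,0); v=(1,1)
4. t=2 → R at (7,2); v=(-1,1)
5. t=2 → T at (5,4); v=(-1,-1)

Final position: (5,4)
Wall sequence: LTBRT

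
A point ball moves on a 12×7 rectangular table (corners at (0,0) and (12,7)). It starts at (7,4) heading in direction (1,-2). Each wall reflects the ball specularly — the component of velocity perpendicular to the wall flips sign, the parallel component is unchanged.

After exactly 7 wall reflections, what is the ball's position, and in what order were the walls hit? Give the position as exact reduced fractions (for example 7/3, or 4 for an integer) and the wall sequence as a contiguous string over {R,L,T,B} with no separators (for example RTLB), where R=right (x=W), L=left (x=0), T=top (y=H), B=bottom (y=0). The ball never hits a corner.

1. t=2 → B at (9,0); v=(1,2)
2. t=3 → R at (12,6); v=(-1,2)
3. t=1/2 → T at (23/2,7); v=(-1,-2)
4. t=7/2 → B at (8,0); v=(-1,2)
5. t=7/2 → T at (9/2,7); v=(-1,-2)
6. t=7/2 → B at (1,0); v=(-1,2)
7. t=1 → L at (0,2); v=(1,2)

Final position: (0,2)
Wall sequence: BRTBTBL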